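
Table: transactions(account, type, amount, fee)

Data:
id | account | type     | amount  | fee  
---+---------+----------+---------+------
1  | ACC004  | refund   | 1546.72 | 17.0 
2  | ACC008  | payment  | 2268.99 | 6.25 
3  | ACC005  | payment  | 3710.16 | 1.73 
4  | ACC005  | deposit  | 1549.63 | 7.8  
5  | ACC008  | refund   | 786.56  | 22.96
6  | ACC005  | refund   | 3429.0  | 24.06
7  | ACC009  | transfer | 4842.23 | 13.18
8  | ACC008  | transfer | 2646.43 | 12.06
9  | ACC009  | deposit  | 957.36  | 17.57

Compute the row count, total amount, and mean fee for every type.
SELECT type,
       COUNT(*) as cnt,
       SUM(amount) as total_amount,
       AVG(fee) as avg_fee
FROM transactions
GROUP BY type

Result:
  deposit: 2 records, 2506.99 total amount, 12.69 avg fee
  payment: 2 records, 5979.15 total amount, 3.99 avg fee
  refund: 3 records, 5762.28 total amount, 21.34 avg fee
  transfer: 2 records, 7488.66 total amount, 12.62 avg fee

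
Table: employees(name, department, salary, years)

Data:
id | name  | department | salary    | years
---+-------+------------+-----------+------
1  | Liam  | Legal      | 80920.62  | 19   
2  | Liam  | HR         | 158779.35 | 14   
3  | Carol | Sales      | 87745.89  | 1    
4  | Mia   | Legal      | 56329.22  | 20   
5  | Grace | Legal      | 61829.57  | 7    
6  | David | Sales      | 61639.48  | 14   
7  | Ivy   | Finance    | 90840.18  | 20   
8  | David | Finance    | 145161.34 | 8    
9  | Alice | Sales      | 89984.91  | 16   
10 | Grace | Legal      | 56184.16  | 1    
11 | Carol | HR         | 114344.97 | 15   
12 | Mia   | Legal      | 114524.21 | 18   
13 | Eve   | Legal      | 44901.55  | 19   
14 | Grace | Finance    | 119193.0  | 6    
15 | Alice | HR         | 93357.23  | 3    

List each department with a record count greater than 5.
SELECT department, COUNT(*) as cnt
FROM employees
GROUP BY department
HAVING COUNT(*) > 5

Result:
  Legal: 6

Note: HAVING filters groups after aggregation, WHERE filters rows before.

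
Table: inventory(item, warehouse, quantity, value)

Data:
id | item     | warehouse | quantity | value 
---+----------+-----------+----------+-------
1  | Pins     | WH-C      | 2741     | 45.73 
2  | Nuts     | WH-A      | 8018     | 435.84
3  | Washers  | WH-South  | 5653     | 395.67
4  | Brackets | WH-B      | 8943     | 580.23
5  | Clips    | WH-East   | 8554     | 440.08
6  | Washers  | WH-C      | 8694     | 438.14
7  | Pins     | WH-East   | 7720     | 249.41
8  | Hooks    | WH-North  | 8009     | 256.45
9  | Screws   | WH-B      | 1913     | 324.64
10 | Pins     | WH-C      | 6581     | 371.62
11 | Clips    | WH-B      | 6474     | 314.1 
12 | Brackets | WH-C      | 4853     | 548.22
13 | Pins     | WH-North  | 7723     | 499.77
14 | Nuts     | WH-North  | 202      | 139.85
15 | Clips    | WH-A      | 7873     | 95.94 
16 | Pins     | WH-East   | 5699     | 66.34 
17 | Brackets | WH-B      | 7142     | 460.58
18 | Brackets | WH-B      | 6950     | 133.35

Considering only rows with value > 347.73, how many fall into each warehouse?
SELECT warehouse, COUNT(*)
FROM inventory
WHERE value > 347.73
GROUP BY warehouse

Note: WHERE filters rows before grouping.

Result:
  WH-A: 1
  WH-B: 2
  WH-C: 3
  WH-East: 1
  WH-North: 1
  WH-South: 1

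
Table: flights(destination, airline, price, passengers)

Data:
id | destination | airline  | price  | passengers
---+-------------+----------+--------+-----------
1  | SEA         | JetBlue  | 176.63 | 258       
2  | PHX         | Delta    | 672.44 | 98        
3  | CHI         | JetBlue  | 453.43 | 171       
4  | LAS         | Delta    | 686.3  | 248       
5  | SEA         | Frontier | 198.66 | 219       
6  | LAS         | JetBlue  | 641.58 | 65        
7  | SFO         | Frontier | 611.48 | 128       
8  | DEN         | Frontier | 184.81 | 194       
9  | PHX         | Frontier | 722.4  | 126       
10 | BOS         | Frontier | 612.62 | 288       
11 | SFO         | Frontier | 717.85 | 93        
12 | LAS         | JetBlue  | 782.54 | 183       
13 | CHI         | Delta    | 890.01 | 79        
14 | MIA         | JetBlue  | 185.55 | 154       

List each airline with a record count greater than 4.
SELECT airline, COUNT(*) as cnt
FROM flights
GROUP BY airline
HAVING COUNT(*) > 4

Result:
  Frontier: 6
  JetBlue: 5

Note: HAVING filters groups after aggregation, WHERE filters rows before.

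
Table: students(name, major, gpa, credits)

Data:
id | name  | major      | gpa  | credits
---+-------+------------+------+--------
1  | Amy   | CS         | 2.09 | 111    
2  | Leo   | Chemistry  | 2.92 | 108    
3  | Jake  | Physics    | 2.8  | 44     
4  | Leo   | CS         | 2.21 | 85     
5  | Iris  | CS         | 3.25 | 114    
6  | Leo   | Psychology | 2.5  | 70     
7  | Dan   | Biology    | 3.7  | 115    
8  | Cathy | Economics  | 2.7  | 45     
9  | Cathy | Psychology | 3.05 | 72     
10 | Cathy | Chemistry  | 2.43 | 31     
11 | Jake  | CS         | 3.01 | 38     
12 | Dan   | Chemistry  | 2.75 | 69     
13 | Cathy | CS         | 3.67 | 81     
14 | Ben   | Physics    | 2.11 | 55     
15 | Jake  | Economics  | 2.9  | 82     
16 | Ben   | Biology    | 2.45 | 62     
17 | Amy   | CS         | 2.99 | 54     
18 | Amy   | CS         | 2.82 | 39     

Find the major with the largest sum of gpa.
SELECT major, SUM(gpa) as val
FROM students
GROUP BY major
ORDER BY val DESC
LIMIT 1

Result: CS with sum(gpa) = 20.04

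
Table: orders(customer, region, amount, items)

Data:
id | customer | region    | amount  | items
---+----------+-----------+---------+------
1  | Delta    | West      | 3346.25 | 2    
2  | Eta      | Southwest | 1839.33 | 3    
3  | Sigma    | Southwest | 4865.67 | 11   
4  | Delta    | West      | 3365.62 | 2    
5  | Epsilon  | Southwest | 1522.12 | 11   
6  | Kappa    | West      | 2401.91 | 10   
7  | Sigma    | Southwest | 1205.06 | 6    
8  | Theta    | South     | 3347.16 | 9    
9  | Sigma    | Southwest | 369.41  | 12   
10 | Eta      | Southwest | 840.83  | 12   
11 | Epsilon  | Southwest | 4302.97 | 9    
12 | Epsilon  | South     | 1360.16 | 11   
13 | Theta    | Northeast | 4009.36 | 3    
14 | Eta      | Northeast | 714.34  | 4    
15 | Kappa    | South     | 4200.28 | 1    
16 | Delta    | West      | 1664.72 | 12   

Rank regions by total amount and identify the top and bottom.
SELECT region, SUM(amount)
FROM orders
GROUP BY region
ORDER BY SUM(amount)

All groups:
  Northeast: 4723.70
  South: 8907.60
  West: 10778.50
  Southwest: 14945.39

Highest: Southwest (14945.39)
Lowest: Northeast (4723.70)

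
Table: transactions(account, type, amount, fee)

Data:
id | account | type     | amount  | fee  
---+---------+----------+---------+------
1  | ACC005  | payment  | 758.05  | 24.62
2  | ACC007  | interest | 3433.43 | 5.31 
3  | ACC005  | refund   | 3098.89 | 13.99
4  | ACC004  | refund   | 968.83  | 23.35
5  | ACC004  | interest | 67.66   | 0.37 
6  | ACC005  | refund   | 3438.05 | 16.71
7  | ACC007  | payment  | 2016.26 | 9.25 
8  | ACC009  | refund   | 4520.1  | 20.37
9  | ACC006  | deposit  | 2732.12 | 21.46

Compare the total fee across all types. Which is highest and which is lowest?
SELECT type, SUM(fee)
FROM transactions
GROUP BY type
ORDER BY SUM(fee)

All groups:
  interest: 5.68
  deposit: 21.46
  payment: 33.87
  refund: 74.42

Highest: refund (74.42)
Lowest: interest (5.68)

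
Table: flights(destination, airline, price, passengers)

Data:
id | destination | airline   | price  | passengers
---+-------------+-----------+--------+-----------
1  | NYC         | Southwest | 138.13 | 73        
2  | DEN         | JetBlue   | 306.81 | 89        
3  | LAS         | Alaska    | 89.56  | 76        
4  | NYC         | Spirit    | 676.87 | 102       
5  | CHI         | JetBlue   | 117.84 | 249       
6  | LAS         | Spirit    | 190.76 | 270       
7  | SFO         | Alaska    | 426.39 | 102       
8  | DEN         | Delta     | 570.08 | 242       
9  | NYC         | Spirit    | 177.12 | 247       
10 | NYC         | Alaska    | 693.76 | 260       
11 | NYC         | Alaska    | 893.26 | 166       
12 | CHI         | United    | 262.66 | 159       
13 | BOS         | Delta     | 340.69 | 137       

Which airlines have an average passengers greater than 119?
SELECT airline, AVG(passengers)
FROM flights
GROUP BY airline
HAVING AVG(passengers) > 119

Result:
  Alaska: avg=151.00
  Delta: avg=189.50
  JetBlue: avg=169.00
  Spirit: avg=206.33
  United: avg=159.00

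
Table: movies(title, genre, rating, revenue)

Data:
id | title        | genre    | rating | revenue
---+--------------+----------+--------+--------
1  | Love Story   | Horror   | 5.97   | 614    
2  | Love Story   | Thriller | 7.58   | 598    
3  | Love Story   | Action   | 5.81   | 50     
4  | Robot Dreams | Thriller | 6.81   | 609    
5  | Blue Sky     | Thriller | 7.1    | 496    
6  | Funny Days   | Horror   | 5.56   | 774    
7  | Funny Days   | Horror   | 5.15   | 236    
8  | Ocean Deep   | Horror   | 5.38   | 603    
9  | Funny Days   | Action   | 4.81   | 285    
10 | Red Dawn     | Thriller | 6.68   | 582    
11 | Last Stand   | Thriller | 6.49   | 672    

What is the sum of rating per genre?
SELECT genre, SUM(rating) as result
FROM movies
GROUP BY genre

Result:
  Action: 10.62
  Horror: 22.06
  Thriller: 34.66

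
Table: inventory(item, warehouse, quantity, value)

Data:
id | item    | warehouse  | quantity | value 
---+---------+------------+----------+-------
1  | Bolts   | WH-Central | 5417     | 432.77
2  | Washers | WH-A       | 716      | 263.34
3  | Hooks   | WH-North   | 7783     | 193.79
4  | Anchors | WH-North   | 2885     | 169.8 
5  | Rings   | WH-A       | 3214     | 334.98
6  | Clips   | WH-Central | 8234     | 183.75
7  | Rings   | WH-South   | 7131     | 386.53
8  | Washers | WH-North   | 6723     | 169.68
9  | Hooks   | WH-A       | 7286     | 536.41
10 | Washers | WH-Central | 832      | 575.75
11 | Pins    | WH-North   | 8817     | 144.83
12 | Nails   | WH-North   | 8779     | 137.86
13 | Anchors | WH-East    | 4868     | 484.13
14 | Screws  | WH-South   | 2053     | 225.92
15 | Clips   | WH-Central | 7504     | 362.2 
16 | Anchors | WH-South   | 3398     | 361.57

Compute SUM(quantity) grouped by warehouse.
SELECT warehouse, SUM(quantity) as result
FROM inventory
GROUP BY warehouse

Result:
  WH-A: 11216
  WH-Central: 21987
  WH-East: 4868
  WH-North: 34987
  WH-South: 12582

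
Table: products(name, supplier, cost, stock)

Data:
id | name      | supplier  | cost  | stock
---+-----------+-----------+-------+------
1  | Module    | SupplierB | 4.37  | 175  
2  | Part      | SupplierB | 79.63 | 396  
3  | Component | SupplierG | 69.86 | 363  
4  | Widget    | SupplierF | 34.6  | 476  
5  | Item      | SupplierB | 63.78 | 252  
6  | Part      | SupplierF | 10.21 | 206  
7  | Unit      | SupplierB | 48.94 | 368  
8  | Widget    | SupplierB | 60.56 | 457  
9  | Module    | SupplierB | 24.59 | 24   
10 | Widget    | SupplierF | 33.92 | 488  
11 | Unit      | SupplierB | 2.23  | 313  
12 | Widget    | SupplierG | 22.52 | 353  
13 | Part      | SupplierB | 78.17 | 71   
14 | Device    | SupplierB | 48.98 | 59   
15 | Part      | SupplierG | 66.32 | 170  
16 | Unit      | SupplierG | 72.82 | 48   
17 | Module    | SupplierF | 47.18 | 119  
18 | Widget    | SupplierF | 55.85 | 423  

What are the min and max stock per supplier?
SELECT supplier, MIN(stock), MAX(stock)
FROM products
GROUP BY supplier

Result:
  SupplierB: min=24, max=457
  SupplierF: min=119, max=488
  SupplierG: min=48, max=363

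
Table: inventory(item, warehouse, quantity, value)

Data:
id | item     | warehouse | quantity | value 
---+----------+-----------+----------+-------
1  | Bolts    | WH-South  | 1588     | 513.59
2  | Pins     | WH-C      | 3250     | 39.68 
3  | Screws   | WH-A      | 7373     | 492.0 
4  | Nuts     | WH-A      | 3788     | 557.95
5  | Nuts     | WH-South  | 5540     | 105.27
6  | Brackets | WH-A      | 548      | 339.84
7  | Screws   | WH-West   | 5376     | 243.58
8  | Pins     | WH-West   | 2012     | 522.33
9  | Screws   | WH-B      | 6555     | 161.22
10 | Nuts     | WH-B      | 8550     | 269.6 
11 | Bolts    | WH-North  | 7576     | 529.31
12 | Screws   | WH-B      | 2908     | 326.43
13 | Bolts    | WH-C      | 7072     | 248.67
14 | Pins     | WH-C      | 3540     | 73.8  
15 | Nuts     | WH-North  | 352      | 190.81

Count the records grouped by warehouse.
SELECT warehouse, COUNT(*) as count
FROM inventory
GROUP BY warehouse

Result:
  WH-A: 3
  WH-B: 3
  WH-C: 3
  WH-North: 2
  WH-South: 2
  WH-West: 2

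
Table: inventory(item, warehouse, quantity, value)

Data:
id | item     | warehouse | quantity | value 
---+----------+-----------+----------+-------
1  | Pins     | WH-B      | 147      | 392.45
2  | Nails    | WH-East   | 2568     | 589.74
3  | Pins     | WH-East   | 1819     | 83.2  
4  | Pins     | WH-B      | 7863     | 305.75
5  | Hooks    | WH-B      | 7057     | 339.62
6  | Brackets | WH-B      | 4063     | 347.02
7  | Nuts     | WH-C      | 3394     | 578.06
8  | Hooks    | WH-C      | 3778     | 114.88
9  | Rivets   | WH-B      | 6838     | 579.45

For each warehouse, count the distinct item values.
SELECT warehouse, COUNT(DISTINCT item)
FROM inventory
GROUP BY warehouse

Result:
  WH-B: 4 distinct
  WH-C: 2 distinct
  WH-East: 2 distinct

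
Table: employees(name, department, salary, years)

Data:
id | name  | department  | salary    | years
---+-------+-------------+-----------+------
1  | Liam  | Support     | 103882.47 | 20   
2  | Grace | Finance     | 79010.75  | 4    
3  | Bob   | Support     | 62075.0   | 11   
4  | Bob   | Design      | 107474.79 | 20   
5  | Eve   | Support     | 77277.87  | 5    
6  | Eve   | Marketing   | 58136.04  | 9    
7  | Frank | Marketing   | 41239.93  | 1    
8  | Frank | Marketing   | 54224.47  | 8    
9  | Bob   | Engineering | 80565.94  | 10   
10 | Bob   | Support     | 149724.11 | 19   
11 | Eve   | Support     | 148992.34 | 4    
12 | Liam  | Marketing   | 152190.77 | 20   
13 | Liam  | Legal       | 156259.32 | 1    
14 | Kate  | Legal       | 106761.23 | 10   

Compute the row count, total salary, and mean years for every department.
SELECT department,
       COUNT(*) as cnt,
       SUM(salary) as total_salary,
       AVG(years) as avg_years
FROM employees
GROUP BY department

Result:
  Design: 1 records, 107474.79 total salary, 20.00 avg years
  Engineering: 1 records, 80565.94 total salary, 10.00 avg years
  Finance: 1 records, 79010.75 total salary, 4.00 avg years
  Legal: 2 records, 263020.55 total salary, 5.50 avg years
  Marketing: 4 records, 305791.21 total salary, 9.50 avg years
  Support: 5 records, 541951.79 total salary, 11.80 avg years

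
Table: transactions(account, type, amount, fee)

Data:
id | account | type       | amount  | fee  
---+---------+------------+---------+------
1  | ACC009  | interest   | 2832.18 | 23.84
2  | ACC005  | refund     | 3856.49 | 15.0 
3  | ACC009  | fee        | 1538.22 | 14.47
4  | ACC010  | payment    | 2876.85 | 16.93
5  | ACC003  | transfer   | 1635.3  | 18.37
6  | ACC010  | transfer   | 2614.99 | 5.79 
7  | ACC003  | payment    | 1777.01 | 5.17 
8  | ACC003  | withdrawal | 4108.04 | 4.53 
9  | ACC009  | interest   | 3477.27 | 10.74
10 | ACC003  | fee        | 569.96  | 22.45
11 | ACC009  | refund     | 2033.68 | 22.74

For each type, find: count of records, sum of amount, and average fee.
SELECT type,
       COUNT(*) as cnt,
       SUM(amount) as total_amount,
       AVG(fee) as avg_fee
FROM transactions
GROUP BY type

Result:
  fee: 2 records, 2108.18 total amount, 18.46 avg fee
  interest: 2 records, 6309.45 total amount, 17.29 avg fee
  payment: 2 records, 4653.86 total amount, 11.05 avg fee
  refund: 2 records, 5890.17 total amount, 18.87 avg fee
  transfer: 2 records, 4250.29 total amount, 12.08 avg fee
  withdrawal: 1 records, 4108.04 total amount, 4.53 avg fee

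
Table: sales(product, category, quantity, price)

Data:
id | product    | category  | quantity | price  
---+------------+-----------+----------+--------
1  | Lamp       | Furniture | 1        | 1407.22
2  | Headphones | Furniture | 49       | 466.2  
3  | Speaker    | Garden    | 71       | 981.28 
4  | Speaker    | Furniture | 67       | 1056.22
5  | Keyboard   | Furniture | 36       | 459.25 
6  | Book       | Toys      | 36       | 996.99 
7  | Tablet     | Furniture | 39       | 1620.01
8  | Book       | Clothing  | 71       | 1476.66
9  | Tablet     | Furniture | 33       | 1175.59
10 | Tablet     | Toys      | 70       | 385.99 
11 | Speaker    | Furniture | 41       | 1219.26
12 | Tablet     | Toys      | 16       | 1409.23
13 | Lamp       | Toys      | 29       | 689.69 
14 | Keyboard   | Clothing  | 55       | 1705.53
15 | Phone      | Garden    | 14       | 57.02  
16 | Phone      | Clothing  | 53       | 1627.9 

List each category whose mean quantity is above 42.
SELECT category, AVG(quantity)
FROM sales
GROUP BY category
HAVING AVG(quantity) > 42

Result:
  Clothing: avg=59.67
  Garden: avg=42.50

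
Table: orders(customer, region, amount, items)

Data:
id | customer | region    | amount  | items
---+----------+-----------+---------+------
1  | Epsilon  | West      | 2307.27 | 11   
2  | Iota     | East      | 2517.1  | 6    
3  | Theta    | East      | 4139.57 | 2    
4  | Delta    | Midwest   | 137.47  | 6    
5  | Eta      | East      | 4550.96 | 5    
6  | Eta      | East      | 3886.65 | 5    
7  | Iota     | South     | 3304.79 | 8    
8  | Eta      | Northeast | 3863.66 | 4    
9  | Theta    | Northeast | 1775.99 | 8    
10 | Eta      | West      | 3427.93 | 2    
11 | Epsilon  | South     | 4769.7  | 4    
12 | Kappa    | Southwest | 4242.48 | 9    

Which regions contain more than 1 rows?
SELECT region, COUNT(*) as cnt
FROM orders
GROUP BY region
HAVING COUNT(*) > 1

Result:
  East: 4
  Northeast: 2
  South: 2
  West: 2

Note: HAVING filters groups after aggregation, WHERE filters rows before.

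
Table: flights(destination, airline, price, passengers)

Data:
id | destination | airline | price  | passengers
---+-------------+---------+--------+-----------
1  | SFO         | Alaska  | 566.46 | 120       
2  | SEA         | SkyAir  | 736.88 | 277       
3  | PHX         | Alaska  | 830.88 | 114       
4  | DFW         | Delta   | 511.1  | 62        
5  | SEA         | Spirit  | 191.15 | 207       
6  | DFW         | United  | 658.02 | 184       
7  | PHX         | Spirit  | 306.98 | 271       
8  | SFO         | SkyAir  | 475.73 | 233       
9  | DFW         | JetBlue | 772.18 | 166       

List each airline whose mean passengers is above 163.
SELECT airline, AVG(passengers)
FROM flights
GROUP BY airline
HAVING AVG(passengers) > 163

Result:
  JetBlue: avg=166.00
  SkyAir: avg=255.00
  Spirit: avg=239.00
  United: avg=184.00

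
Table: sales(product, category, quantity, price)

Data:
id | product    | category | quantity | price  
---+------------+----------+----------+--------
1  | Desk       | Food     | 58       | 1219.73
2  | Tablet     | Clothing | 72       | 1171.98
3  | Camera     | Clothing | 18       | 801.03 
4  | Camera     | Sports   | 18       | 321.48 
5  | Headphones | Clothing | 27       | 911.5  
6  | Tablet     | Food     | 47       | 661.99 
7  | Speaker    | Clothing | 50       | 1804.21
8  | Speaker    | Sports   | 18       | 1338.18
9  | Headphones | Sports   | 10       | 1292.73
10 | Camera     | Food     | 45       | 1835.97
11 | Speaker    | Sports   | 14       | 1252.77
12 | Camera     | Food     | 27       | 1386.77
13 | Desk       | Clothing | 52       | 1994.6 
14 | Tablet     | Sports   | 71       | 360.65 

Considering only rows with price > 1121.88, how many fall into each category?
SELECT category, COUNT(*)
FROM sales
WHERE price > 1121.88
GROUP BY category

Note: WHERE filters rows before grouping.

Result:
  Clothing: 3
  Food: 3
  Sports: 3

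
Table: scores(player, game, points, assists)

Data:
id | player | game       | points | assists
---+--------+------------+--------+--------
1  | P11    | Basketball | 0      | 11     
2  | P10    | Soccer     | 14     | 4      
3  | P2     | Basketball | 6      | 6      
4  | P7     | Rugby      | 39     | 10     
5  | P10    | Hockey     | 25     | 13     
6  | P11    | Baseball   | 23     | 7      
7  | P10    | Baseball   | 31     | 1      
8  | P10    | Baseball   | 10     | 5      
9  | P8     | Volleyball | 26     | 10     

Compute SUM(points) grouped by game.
SELECT game, SUM(points) as result
FROM scores
GROUP BY game

Result:
  Baseball: 64
  Basketball: 6
  Hockey: 25
  Rugby: 39
  Soccer: 14
  Volleyball: 26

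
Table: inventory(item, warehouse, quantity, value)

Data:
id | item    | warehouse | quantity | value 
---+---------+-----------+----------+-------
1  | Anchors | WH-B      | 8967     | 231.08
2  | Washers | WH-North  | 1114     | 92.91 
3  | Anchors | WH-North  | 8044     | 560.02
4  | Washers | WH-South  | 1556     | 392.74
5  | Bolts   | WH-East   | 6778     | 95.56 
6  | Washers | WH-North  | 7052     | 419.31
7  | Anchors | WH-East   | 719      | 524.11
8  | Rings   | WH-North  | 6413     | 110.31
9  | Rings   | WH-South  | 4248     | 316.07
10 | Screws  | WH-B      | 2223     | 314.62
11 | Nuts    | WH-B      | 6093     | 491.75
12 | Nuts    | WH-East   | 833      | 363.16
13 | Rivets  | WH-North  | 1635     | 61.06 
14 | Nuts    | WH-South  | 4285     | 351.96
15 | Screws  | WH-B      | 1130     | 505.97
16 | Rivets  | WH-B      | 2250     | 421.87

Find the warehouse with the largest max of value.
SELECT warehouse, MAX(value) as val
FROM inventory
GROUP BY warehouse
ORDER BY val DESC
LIMIT 1

Result: WH-North with max(value) = 560.02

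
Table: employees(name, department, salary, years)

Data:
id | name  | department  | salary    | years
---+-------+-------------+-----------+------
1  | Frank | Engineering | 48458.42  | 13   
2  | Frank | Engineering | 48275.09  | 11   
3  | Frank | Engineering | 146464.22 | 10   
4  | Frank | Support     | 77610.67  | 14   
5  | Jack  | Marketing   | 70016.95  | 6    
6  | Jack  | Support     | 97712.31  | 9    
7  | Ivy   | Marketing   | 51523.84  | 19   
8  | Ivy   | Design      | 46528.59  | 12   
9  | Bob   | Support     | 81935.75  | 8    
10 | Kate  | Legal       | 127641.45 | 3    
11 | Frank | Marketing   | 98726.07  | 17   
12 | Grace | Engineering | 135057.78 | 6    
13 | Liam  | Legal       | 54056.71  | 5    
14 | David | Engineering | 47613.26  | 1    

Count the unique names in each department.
SELECT department, COUNT(DISTINCT name)
FROM employees
GROUP BY department

Result:
  Design: 1 distinct
  Engineering: 3 distinct
  Legal: 2 distinct
  Marketing: 3 distinct
  Support: 3 distinct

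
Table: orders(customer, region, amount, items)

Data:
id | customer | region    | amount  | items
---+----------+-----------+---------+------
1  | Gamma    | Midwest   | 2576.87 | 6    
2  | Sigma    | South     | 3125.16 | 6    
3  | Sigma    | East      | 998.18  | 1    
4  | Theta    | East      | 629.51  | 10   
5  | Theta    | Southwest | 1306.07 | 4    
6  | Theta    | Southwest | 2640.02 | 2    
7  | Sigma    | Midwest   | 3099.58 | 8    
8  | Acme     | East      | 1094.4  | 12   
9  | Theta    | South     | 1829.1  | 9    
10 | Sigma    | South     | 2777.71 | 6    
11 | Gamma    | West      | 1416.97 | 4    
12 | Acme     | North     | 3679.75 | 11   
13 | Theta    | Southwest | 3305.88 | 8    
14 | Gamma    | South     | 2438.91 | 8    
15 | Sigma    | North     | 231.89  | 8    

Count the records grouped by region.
SELECT region, COUNT(*) as count
FROM orders
GROUP BY region

Result:
  East: 3
  Midwest: 2
  North: 2
  South: 4
  Southwest: 3
  West: 1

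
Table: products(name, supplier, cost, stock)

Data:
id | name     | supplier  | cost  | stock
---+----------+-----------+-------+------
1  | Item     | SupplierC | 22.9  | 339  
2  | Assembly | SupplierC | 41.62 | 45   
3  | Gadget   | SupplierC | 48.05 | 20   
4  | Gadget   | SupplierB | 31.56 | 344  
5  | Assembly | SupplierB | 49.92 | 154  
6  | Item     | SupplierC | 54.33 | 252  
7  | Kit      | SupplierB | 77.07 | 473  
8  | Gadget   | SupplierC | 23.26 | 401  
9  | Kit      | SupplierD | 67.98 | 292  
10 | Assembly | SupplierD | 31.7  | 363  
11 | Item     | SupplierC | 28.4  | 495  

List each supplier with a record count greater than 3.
SELECT supplier, COUNT(*) as cnt
FROM products
GROUP BY supplier
HAVING COUNT(*) > 3

Result:
  SupplierC: 6

Note: HAVING filters groups after aggregation, WHERE filters rows before.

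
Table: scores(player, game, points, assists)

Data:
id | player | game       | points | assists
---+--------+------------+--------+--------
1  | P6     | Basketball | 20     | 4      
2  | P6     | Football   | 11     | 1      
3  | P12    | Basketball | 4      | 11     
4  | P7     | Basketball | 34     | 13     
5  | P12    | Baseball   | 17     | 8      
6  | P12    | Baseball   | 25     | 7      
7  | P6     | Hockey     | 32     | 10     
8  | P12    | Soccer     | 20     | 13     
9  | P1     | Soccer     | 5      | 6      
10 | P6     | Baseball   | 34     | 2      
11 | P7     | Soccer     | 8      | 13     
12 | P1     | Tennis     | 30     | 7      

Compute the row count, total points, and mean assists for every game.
SELECT game,
       COUNT(*) as cnt,
       SUM(points) as total_points,
       AVG(assists) as avg_assists
FROM scores
GROUP BY game

Result:
  Baseball: 3 records, 76 total points, 5.67 avg assists
  Basketball: 3 records, 58 total points, 9.33 avg assists
  Football: 1 records, 11 total points, 1.00 avg assists
  Hockey: 1 records, 32 total points, 10.00 avg assists
  Soccer: 3 records, 33 total points, 10.67 avg assists
  Tennis: 1 records, 30 total points, 7.00 avg assists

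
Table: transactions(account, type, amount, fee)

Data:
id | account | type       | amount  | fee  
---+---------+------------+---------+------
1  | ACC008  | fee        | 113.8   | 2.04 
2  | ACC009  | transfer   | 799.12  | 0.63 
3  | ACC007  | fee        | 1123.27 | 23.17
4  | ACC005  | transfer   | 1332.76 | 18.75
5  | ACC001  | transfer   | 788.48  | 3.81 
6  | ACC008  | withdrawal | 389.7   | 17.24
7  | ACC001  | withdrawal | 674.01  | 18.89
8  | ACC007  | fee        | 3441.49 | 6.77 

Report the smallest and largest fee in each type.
SELECT type, MIN(fee), MAX(fee)
FROM transactions
GROUP BY type

Result:
  fee: min=2.04, max=23.17
  transfer: min=0.63, max=18.75
  withdrawal: min=17.24, max=18.89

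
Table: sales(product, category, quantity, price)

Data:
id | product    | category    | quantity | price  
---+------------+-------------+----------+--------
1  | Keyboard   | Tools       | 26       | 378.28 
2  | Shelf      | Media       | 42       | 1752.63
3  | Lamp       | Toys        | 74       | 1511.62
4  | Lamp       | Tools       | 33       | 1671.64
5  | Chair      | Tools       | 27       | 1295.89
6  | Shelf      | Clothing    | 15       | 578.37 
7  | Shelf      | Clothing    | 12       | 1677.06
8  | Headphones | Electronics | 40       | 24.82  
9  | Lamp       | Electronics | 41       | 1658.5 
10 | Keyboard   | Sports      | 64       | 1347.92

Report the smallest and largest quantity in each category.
SELECT category, MIN(quantity), MAX(quantity)
FROM sales
GROUP BY category

Result:
  Clothing: min=12, max=15
  Electronics: min=40, max=41
  Media: min=42, max=42
  Sports: min=64, max=64
  Tools: min=26, max=33
  Toys: min=74, max=74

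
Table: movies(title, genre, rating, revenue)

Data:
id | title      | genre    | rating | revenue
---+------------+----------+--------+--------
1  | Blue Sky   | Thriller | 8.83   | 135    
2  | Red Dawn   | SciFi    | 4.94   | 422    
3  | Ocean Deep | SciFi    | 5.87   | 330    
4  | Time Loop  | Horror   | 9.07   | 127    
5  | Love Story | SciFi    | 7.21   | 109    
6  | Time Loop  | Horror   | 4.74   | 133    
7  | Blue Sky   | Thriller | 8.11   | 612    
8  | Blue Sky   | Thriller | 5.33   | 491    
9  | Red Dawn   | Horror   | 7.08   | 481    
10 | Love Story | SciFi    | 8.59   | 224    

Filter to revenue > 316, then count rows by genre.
SELECT genre, COUNT(*)
FROM movies
WHERE revenue > 316
GROUP BY genre

Note: WHERE filters rows before grouping.

Result:
  Horror: 1
  SciFi: 2
  Thriller: 2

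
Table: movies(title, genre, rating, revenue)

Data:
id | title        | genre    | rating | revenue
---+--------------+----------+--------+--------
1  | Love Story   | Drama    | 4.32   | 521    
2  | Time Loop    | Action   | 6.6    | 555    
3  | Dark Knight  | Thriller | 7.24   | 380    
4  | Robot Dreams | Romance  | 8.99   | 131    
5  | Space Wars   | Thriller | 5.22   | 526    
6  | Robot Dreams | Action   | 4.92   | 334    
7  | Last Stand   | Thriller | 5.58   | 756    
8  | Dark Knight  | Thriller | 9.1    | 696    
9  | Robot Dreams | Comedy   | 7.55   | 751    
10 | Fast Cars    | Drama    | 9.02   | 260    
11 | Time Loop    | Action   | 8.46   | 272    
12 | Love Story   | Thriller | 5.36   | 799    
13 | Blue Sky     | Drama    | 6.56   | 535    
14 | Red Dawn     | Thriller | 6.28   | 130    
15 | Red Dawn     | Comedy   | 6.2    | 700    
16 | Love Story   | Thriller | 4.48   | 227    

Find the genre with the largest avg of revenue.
SELECT genre, AVG(revenue) as val
FROM movies
GROUP BY genre
ORDER BY val DESC
LIMIT 1

Result: Comedy with avg(revenue) = 725.50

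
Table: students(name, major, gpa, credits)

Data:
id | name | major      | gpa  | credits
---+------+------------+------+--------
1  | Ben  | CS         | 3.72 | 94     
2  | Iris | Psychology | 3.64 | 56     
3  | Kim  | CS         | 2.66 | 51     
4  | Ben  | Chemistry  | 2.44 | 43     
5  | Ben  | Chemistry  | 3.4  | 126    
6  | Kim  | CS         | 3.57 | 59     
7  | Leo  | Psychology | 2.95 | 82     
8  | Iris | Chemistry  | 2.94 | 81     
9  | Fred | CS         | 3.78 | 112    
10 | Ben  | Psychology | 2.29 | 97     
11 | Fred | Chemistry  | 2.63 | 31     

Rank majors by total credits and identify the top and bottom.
SELECT major, SUM(credits)
FROM students
GROUP BY major
ORDER BY SUM(credits)

All groups:
  Psychology: 235
  Chemistry: 281
  CS: 316

Highest: CS (316)
Lowest: Psychology (235)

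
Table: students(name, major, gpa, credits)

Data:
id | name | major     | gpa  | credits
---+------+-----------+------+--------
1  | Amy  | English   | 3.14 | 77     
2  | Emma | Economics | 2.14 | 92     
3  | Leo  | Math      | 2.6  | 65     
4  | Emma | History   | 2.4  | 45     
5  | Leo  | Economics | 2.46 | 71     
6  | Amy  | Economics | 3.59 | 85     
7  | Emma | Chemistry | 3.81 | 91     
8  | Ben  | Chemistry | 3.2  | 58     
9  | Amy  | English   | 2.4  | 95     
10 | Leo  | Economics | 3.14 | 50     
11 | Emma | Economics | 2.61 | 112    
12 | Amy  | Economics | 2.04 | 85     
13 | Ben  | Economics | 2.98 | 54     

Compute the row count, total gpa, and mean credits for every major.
SELECT major,
       COUNT(*) as cnt,
       SUM(gpa) as total_gpa,
       AVG(credits) as avg_credits
FROM students
GROUP BY major

Result:
  Chemistry: 2 records, 7.01 total gpa, 74.50 avg credits
  Economics: 7 records, 18.96 total gpa, 78.43 avg credits
  English: 2 records, 5.54 total gpa, 86.00 avg credits
  History: 1 records, 2.40 total gpa, 45.00 avg credits
  Math: 1 records, 2.60 total gpa, 65.00 avg credits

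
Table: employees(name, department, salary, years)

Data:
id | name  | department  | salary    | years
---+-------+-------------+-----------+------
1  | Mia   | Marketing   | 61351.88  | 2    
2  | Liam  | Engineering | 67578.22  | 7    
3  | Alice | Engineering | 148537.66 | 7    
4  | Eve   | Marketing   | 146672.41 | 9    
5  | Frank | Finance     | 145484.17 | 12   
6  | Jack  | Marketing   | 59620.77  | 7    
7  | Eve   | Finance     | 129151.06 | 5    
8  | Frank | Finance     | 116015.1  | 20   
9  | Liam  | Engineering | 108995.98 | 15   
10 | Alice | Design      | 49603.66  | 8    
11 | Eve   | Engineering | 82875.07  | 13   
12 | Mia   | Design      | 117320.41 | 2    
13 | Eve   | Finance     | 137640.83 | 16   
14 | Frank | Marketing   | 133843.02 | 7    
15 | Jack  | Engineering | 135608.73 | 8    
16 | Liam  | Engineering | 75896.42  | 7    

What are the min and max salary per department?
SELECT department, MIN(salary), MAX(salary)
FROM employees
GROUP BY department

Result:
  Design: min=49603.66, max=117320.41
  Engineering: min=67578.22, max=148537.66
  Finance: min=116015.10, max=145484.17
  Marketing: min=59620.77, max=146672.41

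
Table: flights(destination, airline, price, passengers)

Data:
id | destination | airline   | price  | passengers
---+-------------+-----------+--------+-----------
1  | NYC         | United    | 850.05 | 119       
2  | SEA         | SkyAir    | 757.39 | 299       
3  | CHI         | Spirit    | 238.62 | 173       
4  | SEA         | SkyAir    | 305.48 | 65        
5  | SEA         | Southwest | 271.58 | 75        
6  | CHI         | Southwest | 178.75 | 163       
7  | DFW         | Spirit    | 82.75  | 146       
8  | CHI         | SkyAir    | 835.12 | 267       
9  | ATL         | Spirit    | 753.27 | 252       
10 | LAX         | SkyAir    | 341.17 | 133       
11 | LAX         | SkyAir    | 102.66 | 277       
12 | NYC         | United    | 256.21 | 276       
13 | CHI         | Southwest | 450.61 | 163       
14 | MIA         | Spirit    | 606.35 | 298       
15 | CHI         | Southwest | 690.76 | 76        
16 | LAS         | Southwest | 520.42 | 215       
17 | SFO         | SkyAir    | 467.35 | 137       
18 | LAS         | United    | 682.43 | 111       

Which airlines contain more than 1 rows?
SELECT airline, COUNT(*) as cnt
FROM flights
GROUP BY airline
HAVING COUNT(*) > 1

Result:
  SkyAir: 6
  Southwest: 5
  Spirit: 4
  United: 3

Note: HAVING filters groups after aggregation, WHERE filters rows before.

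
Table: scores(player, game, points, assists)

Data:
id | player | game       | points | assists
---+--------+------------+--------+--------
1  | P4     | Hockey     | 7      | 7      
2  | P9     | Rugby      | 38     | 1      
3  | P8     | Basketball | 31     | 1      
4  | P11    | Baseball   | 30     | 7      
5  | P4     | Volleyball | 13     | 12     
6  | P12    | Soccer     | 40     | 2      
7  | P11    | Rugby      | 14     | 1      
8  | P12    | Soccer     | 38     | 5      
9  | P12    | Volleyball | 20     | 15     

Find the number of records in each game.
SELECT game, COUNT(*) as count
FROM scores
GROUP BY game

Result:
  Baseball: 1
  Basketball: 1
  Hockey: 1
  Rugby: 2
  Soccer: 2
  Volleyball: 2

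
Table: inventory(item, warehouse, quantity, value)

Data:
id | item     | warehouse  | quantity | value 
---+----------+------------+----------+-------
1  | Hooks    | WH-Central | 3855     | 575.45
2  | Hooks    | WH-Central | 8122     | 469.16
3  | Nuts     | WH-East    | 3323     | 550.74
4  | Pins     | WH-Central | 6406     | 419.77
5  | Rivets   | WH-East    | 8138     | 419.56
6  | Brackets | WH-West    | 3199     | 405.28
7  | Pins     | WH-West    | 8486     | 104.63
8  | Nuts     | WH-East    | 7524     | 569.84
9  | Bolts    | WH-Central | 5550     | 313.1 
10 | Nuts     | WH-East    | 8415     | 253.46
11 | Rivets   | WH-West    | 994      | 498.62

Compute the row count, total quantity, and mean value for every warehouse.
SELECT warehouse,
       COUNT(*) as cnt,
       SUM(quantity) as total_quantity,
       AVG(value) as avg_value
FROM inventory
GROUP BY warehouse

Result:
  WH-Central: 4 records, 23933 total quantity, 444.37 avg value
  WH-East: 4 records, 27400 total quantity, 448.40 avg value
  WH-West: 3 records, 12679 total quantity, 336.18 avg value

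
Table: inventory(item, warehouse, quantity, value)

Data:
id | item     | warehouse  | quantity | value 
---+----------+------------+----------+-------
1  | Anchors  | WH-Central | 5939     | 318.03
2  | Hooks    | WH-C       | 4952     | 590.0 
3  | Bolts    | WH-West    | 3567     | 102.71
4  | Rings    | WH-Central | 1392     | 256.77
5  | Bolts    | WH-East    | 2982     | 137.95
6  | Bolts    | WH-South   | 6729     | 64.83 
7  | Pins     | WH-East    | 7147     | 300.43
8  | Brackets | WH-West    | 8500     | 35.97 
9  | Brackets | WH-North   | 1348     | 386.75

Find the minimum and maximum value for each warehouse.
SELECT warehouse, MIN(value), MAX(value)
FROM inventory
GROUP BY warehouse

Result:
  WH-C: min=590.00, max=590.00
  WH-Central: min=256.77, max=318.03
  WH-East: min=137.95, max=300.43
  WH-North: min=386.75, max=386.75
  WH-South: min=64.83, max=64.83
  WH-West: min=35.97, max=102.71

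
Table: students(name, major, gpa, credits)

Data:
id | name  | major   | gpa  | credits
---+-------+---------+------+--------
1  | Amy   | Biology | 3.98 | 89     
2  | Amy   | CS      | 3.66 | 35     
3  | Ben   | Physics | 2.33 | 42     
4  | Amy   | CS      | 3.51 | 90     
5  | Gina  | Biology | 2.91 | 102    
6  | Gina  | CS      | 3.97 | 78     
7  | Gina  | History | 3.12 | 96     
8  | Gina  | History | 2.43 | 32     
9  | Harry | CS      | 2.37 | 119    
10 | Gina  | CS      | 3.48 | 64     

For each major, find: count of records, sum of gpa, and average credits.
SELECT major,
       COUNT(*) as cnt,
       SUM(gpa) as total_gpa,
       AVG(credits) as avg_credits
FROM students
GROUP BY major

Result:
  Biology: 2 records, 6.89 total gpa, 95.50 avg credits
  CS: 5 records, 16.99 total gpa, 77.20 avg credits
  History: 2 records, 5.55 total gpa, 64.00 avg credits
  Physics: 1 records, 2.33 total gpa, 42.00 avg credits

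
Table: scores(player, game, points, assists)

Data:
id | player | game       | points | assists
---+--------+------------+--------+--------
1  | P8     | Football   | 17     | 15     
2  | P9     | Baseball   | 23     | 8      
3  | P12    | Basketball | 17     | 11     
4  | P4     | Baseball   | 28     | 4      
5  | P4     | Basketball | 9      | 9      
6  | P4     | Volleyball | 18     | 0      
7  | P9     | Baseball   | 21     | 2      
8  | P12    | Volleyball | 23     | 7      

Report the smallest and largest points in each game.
SELECT game, MIN(points), MAX(points)
FROM scores
GROUP BY game

Result:
  Baseball: min=21, max=28
  Basketball: min=9, max=17
  Football: min=17, max=17
  Volleyball: min=18, max=23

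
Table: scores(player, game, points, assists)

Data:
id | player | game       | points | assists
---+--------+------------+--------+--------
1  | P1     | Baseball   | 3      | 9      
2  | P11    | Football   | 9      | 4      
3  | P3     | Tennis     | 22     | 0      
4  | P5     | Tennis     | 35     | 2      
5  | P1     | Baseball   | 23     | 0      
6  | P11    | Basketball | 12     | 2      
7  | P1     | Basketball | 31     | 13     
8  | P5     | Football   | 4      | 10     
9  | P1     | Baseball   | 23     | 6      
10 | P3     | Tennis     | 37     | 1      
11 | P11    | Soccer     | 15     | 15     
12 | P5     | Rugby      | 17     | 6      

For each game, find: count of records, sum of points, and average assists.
SELECT game,
       COUNT(*) as cnt,
       SUM(points) as total_points,
       AVG(assists) as avg_assists
FROM scores
GROUP BY game

Result:
  Baseball: 3 records, 49 total points, 5.00 avg assists
  Basketball: 2 records, 43 total points, 7.50 avg assists
  Football: 2 records, 13 total points, 7.00 avg assists
  Rugby: 1 records, 17 total points, 6.00 avg assists
  Soccer: 1 records, 15 total points, 15.00 avg assists
  Tennis: 3 records, 94 total points, 1.00 avg assists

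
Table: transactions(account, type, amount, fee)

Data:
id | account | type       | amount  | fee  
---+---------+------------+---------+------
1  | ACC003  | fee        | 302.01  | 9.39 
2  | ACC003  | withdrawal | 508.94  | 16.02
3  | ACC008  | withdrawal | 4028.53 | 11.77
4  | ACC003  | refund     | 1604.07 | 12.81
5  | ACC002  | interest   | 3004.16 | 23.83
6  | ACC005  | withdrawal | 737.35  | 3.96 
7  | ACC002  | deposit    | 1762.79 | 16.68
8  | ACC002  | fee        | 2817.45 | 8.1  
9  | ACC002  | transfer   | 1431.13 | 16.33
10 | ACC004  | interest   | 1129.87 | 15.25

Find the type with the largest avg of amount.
SELECT type, AVG(amount) as val
FROM transactions
GROUP BY type
ORDER BY val DESC
LIMIT 1

Result: interest with avg(amount) = 2067.02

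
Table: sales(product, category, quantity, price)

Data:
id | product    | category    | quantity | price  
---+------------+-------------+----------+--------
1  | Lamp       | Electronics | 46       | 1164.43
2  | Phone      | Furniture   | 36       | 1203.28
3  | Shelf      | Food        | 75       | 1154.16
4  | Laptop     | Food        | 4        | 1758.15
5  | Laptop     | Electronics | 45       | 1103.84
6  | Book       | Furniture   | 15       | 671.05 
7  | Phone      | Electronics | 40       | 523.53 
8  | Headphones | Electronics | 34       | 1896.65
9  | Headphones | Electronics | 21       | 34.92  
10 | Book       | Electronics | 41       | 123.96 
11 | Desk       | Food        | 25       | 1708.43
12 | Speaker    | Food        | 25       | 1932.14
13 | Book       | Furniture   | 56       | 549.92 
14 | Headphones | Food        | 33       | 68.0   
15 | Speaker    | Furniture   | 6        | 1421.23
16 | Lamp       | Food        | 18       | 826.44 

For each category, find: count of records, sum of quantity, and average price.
SELECT category,
       COUNT(*) as cnt,
       SUM(quantity) as total_quantity,
       AVG(price) as avg_price
FROM sales
GROUP BY category

Result:
  Electronics: 6 records, 227 total quantity, 807.89 avg price
  Food: 6 records, 180 total quantity, 1241.22 avg price
  Furniture: 4 records, 113 total quantity, 961.37 avg price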